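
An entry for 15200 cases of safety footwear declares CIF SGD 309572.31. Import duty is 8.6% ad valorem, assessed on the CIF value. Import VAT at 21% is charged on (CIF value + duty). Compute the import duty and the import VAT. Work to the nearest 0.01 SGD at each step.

Import duty: SGD 26623.22; import VAT: SGD 70601.06

Import duty = 309572.31 × 8.6% = 26623.22
VAT base = CIF + duty = 309572.31 + 26623.22 = 336195.53
Import VAT = 336195.53 × 21% = 70601.06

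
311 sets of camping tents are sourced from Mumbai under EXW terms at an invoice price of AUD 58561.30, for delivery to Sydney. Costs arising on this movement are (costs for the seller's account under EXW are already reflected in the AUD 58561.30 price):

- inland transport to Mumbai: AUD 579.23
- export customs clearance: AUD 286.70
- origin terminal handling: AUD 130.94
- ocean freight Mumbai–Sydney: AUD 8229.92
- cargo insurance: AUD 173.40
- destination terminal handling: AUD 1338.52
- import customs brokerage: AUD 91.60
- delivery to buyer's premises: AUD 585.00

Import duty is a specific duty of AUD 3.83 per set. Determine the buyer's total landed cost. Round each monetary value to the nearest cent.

EXW: the seller makes goods available at their premises; the buyer bears all onward costs.
CIF value = EXW price + inland to port + export clearance + origin terminal + freight + insurance = 58561.30 + 579.23 + 286.70 + 130.94 + 8229.92 + 173.40 = 67961.49
Import duty = 311 × 3.83 = 1191.13
Buyer bears: inland to port 579.23 + export clearance 286.70 + origin terminal 130.94 + freight 8229.92 + insurance 173.40 + destination terminal 1338.52 + brokerage 91.60 + delivery 585.00 + duty 1191.13 = 12606.44
Landed cost = invoice 58561.30 + 12606.44 = 71167.74

Total landed cost: AUD 71167.74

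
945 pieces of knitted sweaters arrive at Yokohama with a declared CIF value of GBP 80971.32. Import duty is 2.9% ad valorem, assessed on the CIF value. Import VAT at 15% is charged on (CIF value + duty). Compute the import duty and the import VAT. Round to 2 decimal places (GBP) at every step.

Import duty: GBP 2348.17; import VAT: GBP 12497.92

Import duty = 80971.32 × 2.9% = 2348.17
VAT base = CIF + duty = 80971.32 + 2348.17 = 83319.49
Import VAT = 83319.49 × 15% = 12497.92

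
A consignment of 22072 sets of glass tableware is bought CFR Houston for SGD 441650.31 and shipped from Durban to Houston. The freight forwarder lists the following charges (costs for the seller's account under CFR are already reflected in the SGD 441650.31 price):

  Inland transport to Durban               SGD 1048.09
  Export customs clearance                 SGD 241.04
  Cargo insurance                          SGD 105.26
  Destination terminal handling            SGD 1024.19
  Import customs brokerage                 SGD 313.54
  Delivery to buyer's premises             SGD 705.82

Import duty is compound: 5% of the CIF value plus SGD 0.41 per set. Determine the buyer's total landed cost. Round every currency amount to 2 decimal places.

CFR: the seller pays costs through ocean freight to the destination port, but not insurance.
Already in the invoice (seller's account under CFR): inland to port, export clearance — exclude.
CIF value = CFR price + insurance = 441650.31 + 105.26 = 441755.57
Ad valorem component: 441755.57 × 5% = 22087.78
Specific component: 22072 × 0.41 = 9049.52
Import duty = 22087.78 + 9049.52 = 31137.30
Buyer bears: insurance 105.26 + destination terminal 1024.19 + brokerage 313.54 + delivery 705.82 + duty 31137.30 = 33286.11
Landed cost = invoice 441650.31 + 33286.11 = 474936.42

Total landed cost: SGD 474936.42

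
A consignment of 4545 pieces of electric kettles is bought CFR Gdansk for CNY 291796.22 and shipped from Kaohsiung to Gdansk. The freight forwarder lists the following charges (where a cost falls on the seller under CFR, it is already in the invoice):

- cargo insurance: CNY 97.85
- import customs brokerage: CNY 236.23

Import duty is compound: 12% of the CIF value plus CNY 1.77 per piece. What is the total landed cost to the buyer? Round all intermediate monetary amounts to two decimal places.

CFR: the seller pays costs through ocean freight to the destination port, but not insurance.
CIF value = CFR price + insurance = 291796.22 + 97.85 = 291894.07
Ad valorem component: 291894.07 × 12% = 35027.29
Specific component: 4545 × 1.77 = 8044.65
Import duty = 35027.29 + 8044.65 = 43071.94
Buyer bears: insurance 97.85 + brokerage 236.23 + duty 43071.94 = 43406.02
Landed cost = invoice 291796.22 + 43406.02 = 335202.24

Total landed cost: CNY 335202.24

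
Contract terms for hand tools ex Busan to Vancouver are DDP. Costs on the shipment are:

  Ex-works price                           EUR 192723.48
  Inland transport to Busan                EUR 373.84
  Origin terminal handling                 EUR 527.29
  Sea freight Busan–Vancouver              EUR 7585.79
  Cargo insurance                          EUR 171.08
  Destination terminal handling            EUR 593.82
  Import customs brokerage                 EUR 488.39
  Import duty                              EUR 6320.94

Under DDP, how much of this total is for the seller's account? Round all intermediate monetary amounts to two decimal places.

DDP: the seller bears all costs including import duty.
Seller's account: goods 192723.48 + inland to port 373.84 + origin terminal 527.29 + freight 7585.79 + insurance 171.08 + destination terminal 593.82 + brokerage 488.39 + duty 6320.94 = 208784.63
Buyer's account: 0.00

Seller's account: EUR 208784.63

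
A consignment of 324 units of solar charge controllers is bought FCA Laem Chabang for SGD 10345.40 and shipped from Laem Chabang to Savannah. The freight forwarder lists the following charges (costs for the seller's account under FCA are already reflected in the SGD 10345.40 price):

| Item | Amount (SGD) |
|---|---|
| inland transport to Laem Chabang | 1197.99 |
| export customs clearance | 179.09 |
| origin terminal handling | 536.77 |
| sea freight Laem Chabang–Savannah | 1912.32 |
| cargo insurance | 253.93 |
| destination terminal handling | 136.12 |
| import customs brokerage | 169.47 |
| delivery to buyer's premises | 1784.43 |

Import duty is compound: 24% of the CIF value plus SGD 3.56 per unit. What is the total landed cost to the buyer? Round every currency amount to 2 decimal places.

Total landed cost: SGD 19423.50

FCA: the seller delivers export-cleared goods to the carrier; the buyer bears costs from that point.
Already in the invoice (seller's account under FCA): inland to port, export clearance — exclude.
CIF value = FCA price + origin terminal + freight + insurance = 10345.40 + 536.77 + 1912.32 + 253.93 = 13048.42
Ad valorem component: 13048.42 × 24% = 3131.62
Specific component: 324 × 3.56 = 1153.44
Import duty = 3131.62 + 1153.44 = 4285.06
Buyer bears: origin terminal 536.77 + freight 1912.32 + insurance 253.93 + destination terminal 136.12 + brokerage 169.47 + delivery 1784.43 + duty 4285.06 = 9078.10
Landed cost = invoice 10345.40 + 9078.10 = 19423.50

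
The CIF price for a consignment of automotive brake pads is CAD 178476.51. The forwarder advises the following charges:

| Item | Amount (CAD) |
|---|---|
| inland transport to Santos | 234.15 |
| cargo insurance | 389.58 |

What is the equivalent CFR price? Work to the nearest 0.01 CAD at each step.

Not relevant to the conversion: inland to port — on the seller under both CIF and CFR; already in the CIF price and stays in the CFR price.
From CIF to CFR, the seller no longer bears: insurance.
CFR price = 178476.51 − 389.58 = 178086.93

CFR price: CAD 178086.93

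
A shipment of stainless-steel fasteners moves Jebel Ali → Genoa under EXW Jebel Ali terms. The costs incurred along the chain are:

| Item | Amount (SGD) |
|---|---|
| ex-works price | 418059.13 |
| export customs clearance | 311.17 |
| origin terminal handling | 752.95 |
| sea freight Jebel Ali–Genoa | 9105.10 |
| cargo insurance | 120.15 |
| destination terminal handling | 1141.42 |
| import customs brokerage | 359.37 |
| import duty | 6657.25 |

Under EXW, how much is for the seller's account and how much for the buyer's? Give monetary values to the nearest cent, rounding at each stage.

EXW: the seller makes goods available at their premises; the buyer bears all onward costs.
Seller's account: goods 418059.13 = 418059.13
Buyer's account: export clearance 311.17 + origin terminal 752.95 + freight 9105.10 + insurance 120.15 + destination terminal 1141.42 + brokerage 359.37 + duty 6657.25 = 18447.41

Seller: SGD 418059.13; buyer: SGD 18447.41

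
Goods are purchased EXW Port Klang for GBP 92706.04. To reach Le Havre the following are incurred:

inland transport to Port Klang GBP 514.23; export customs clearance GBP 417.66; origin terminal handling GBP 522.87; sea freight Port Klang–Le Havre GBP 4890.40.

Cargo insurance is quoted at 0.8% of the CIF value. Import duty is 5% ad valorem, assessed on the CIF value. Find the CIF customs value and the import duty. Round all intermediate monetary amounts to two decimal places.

CIF value: GBP 99850.00; import duty: GBP 4992.50

Let C be the CIF value. C = EXW price + pre-shipment costs + freight + 0.8% × C
C − 0.8% × C = 92706.04 + 514.23 + 417.66 + 522.87 + 4890.40
0.992 × C = 99051.20
C = 99051.20 / 0.992 = 99850.00
Insurance premium = 0.8% × 99850.00 = 798.80
Import duty = 99850.00 × 5% = 4992.50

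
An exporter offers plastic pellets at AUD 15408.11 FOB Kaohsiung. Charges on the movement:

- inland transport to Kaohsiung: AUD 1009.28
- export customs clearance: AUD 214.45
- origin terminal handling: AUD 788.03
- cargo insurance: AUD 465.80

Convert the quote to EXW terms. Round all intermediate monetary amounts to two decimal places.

EXW price: AUD 13396.35

Not relevant to the conversion: insurance — on the buyer under both terms; not part of either seller's price.
From FOB to EXW, the seller no longer bears: inland to port, export clearance, origin terminal.
EXW price = 15408.11 − 1009.28 − 214.45 − 788.03 = 13396.35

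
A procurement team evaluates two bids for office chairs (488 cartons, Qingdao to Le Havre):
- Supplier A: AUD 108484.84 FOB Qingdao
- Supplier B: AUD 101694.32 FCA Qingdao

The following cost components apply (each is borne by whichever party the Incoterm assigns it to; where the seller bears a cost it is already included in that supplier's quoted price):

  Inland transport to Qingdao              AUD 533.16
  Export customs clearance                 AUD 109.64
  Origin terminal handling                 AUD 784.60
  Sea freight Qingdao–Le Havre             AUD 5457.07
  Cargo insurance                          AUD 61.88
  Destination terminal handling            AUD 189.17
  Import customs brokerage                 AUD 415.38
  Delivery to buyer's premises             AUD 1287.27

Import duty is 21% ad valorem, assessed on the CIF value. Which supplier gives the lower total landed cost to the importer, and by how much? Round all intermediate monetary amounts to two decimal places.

Supplier B is cheaper by AUD 7267.17

Supplier A (FOB):
CIF value = FOB price + freight + insurance = 108484.84 + 5457.07 + 61.88 = 114003.79
Import duty = 114003.79 × 21% = 23940.80
Buyer bears (A): 5457.07 + 61.88 + 189.17 + 415.38 + 1287.27 = 7410.77
Landed cost (A) = invoice 108484.84 + 7410.77 + duty 23940.80 = 139836.41
Supplier B (FCA):
CIF value = FCA price + origin terminal + freight + insurance = 101694.32 + 784.60 + 5457.07 + 61.88 = 107997.87
Import duty = 107997.87 × 21% = 22679.55
Buyer bears (B): 784.60 + 5457.07 + 61.88 + 189.17 + 415.38 + 1287.27 = 8195.37
Landed cost (B) = invoice 101694.32 + 8195.37 + duty 22679.55 = 132569.24
Difference = |139836.41 − 132569.24| = 7267.17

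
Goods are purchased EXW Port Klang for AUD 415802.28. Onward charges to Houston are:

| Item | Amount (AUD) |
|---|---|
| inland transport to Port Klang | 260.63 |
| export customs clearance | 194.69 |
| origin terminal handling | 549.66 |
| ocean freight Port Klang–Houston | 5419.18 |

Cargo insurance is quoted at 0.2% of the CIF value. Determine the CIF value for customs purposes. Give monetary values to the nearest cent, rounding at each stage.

CIF value: AUD 423072.59

Let C be the CIF value. C = EXW price + pre-shipment costs + freight + 0.2% × C
C − 0.2% × C = 415802.28 + 260.63 + 194.69 + 549.66 + 5419.18
0.998 × C = 422226.44
C = 422226.44 / 0.998 = 423072.59
Insurance premium = 0.2% × 423072.59 = 846.15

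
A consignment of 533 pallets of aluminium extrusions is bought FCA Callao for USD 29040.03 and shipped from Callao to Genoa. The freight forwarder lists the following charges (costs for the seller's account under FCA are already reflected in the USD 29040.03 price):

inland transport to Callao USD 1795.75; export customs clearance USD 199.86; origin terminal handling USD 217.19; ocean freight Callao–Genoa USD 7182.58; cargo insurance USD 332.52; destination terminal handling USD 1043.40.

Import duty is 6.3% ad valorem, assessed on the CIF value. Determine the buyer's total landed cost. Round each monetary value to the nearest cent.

Total landed cost: USD 40132.38

FCA: the seller delivers export-cleared goods to the carrier; the buyer bears costs from that point.
Already in the invoice (seller's account under FCA): inland to port, export clearance — exclude.
CIF value = FCA price + origin terminal + freight + insurance = 29040.03 + 217.19 + 7182.58 + 332.52 = 36772.32
Import duty = 36772.32 × 6.3% = 2316.66
Buyer bears: origin terminal 217.19 + freight 7182.58 + insurance 332.52 + destination terminal 1043.40 + duty 2316.66 = 11092.35
Landed cost = invoice 29040.03 + 11092.35 = 40132.38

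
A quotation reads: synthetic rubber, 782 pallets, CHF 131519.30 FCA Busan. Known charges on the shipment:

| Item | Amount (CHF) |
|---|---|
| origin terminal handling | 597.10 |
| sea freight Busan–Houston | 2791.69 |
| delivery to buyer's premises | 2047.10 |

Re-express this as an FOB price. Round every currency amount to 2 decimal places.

FOB price: CHF 132116.40

Not relevant to the conversion: delivery, freight — on the buyer under both terms; not part of either seller's price.
From FCA to FOB, the seller additionally bears: origin terminal.
FOB price = 131519.30 + 597.10 = 132116.40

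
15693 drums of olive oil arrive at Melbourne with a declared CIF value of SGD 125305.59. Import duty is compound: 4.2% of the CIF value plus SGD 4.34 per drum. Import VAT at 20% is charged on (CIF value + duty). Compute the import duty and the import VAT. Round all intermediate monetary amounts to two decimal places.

Ad valorem component: 125305.59 × 4.2% = 5262.83
Specific component: 15693 × 4.34 = 68107.62
Import duty = 5262.83 + 68107.62 = 73370.45
VAT base = CIF + duty = 125305.59 + 73370.45 = 198676.04
Import VAT = 198676.04 × 20% = 39735.21

Import duty: SGD 73370.45; import VAT: SGD 39735.21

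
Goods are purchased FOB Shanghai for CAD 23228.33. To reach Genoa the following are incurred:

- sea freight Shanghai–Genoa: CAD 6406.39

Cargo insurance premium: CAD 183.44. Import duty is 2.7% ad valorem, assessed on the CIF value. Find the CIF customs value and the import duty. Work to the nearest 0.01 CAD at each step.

CIF value: CAD 29818.16; import duty: CAD 805.09

CIF = FOB price + freight + insurance
CIF = 23228.33 + 6406.39 + 183.44 = 29818.16
Import duty = 29818.16 × 2.7% = 805.09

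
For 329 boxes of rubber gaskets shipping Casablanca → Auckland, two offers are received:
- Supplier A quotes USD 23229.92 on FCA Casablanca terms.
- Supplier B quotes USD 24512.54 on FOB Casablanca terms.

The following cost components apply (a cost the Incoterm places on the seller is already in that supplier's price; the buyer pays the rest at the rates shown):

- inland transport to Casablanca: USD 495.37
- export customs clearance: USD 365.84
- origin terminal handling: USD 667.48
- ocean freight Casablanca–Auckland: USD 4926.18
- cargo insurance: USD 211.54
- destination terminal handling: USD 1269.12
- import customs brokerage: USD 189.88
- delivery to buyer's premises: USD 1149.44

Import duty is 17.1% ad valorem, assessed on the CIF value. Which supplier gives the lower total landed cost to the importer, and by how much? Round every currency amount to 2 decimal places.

Supplier A is cheaper by USD 720.32

Supplier A (FCA):
CIF value = FCA price + origin terminal + freight + insurance = 23229.92 + 667.48 + 4926.18 + 211.54 = 29035.12
Import duty = 29035.12 × 17.1% = 4965.01
Buyer bears (A): 667.48 + 4926.18 + 211.54 + 1269.12 + 189.88 + 1149.44 = 8413.64
Landed cost (A) = invoice 23229.92 + 8413.64 + duty 4965.01 = 36608.57
Supplier B (FOB):
CIF value = FOB price + freight + insurance = 24512.54 + 4926.18 + 211.54 = 29650.26
Import duty = 29650.26 × 17.1% = 5070.19
Buyer bears (B): 4926.18 + 211.54 + 1269.12 + 189.88 + 1149.44 = 7746.16
Landed cost (B) = invoice 24512.54 + 7746.16 + duty 5070.19 = 37328.89
Difference = |36608.57 − 37328.89| = 720.32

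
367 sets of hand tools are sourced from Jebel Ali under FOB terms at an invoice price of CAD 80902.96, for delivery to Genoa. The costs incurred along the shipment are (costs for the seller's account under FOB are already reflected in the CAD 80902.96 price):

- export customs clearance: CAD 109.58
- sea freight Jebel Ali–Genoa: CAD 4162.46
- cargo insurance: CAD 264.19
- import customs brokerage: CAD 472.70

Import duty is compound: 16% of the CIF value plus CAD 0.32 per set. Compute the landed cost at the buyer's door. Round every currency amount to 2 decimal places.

Total landed cost: CAD 99572.49

FOB: the seller bears costs until goods are on board at the origin port; the buyer bears freight, insurance and all costs thereafter.
Already in the invoice (seller's account under FOB): export clearance — exclude.
CIF value = FOB price + freight + insurance = 80902.96 + 4162.46 + 264.19 = 85329.61
Ad valorem component: 85329.61 × 16% = 13652.74
Specific component: 367 × 0.32 = 117.44
Import duty = 13652.74 + 117.44 = 13770.18
Buyer bears: freight 4162.46 + insurance 264.19 + brokerage 472.70 + duty 13770.18 = 18669.53
Landed cost = invoice 80902.96 + 18669.53 = 99572.49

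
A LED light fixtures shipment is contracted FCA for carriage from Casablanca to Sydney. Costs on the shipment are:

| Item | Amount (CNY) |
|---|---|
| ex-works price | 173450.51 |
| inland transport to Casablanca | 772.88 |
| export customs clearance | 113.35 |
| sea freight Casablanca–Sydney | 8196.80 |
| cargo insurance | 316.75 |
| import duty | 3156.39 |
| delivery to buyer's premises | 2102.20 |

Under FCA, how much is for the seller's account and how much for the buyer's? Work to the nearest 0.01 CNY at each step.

FCA: the seller delivers export-cleared goods to the carrier; the buyer bears costs from that point.
Seller's account: goods 173450.51 + inland to port 772.88 + export clearance 113.35 = 174336.74
Buyer's account: freight 8196.80 + insurance 316.75 + duty 3156.39 + delivery 2102.20 = 13772.14

Seller: CNY 174336.74; buyer: CNY 13772.14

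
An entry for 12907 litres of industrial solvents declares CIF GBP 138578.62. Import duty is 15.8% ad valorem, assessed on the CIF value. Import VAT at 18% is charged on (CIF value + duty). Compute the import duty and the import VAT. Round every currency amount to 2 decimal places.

Import duty: GBP 21895.42; import VAT: GBP 28885.33

Import duty = 138578.62 × 15.8% = 21895.42
VAT base = CIF + duty = 138578.62 + 21895.42 = 160474.04
Import VAT = 160474.04 × 18% = 28885.33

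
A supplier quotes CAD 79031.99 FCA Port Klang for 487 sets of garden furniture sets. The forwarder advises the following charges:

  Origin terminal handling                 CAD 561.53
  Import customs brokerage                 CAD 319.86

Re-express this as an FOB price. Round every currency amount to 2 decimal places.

FOB price: CAD 79593.52

Not relevant to the conversion: brokerage — on the buyer under both terms; not part of either seller's price.
From FCA to FOB, the seller additionally bears: origin terminal.
FOB price = 79031.99 + 561.53 = 79593.52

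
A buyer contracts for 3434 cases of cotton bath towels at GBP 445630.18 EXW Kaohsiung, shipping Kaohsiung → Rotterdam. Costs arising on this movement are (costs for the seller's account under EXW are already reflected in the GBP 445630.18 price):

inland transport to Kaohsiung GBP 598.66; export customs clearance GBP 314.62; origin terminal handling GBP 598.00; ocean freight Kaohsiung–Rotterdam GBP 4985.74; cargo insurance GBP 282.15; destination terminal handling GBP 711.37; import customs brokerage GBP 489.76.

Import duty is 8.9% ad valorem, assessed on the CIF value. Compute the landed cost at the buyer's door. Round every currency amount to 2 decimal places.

Total landed cost: GBP 493874.91

EXW: the seller makes goods available at their premises; the buyer bears all onward costs.
CIF value = EXW price + inland to port + export clearance + origin terminal + freight + insurance = 445630.18 + 598.66 + 314.62 + 598.00 + 4985.74 + 282.15 = 452409.35
Import duty = 452409.35 × 8.9% = 40264.43
Buyer bears: inland to port 598.66 + export clearance 314.62 + origin terminal 598.00 + freight 4985.74 + insurance 282.15 + destination terminal 711.37 + brokerage 489.76 + duty 40264.43 = 48244.73
Landed cost = invoice 445630.18 + 48244.73 = 493874.91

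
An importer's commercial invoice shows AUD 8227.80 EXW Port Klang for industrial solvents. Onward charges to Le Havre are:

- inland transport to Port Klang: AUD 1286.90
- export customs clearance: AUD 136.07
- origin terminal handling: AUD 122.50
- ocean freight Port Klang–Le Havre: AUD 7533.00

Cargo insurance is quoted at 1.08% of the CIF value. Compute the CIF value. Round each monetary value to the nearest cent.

CIF value: AUD 17495.22

Let C be the CIF value. C = EXW price + pre-shipment costs + freight + 1.08% × C
C − 1.08% × C = 8227.80 + 1286.90 + 136.07 + 122.50 + 7533.00
0.9892 × C = 17306.27
C = 17306.27 / 0.9892 = 17495.22
Insurance premium = 1.08% × 17495.22 = 188.95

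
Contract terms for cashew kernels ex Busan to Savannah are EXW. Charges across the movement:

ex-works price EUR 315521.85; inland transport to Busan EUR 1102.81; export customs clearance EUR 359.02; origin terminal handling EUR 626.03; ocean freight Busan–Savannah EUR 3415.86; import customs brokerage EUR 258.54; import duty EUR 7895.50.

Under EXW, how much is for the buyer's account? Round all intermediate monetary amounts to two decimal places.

EXW: the seller makes goods available at their premises; the buyer bears all onward costs.
Seller's account: goods 315521.85 = 315521.85
Buyer's account: inland to port 1102.81 + export clearance 359.02 + origin terminal 626.03 + freight 3415.86 + brokerage 258.54 + duty 7895.50 = 13657.76

Buyer's account: EUR 13657.76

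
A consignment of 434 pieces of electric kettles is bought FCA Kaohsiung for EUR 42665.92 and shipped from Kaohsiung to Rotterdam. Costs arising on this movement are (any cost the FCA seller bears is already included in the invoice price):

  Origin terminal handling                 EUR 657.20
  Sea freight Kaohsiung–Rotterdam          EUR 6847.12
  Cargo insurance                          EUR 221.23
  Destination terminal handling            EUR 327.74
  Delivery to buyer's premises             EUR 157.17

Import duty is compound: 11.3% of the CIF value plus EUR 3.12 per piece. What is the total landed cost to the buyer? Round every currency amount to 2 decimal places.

Total landed cost: EUR 57924.70

FCA: the seller delivers export-cleared goods to the carrier; the buyer bears costs from that point.
CIF value = FCA price + origin terminal + freight + insurance = 42665.92 + 657.20 + 6847.12 + 221.23 = 50391.47
Ad valorem component: 50391.47 × 11.3% = 5694.24
Specific component: 434 × 3.12 = 1354.08
Import duty = 5694.24 + 1354.08 = 7048.32
Buyer bears: origin terminal 657.20 + freight 6847.12 + insurance 221.23 + destination terminal 327.74 + delivery 157.17 + duty 7048.32 = 15258.78
Landed cost = invoice 42665.92 + 15258.78 = 57924.70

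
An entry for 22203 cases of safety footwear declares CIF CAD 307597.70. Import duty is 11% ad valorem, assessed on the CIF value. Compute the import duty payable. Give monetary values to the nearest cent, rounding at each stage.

Import duty = 307597.70 × 11% = 33835.75

Import duty: CAD 33835.75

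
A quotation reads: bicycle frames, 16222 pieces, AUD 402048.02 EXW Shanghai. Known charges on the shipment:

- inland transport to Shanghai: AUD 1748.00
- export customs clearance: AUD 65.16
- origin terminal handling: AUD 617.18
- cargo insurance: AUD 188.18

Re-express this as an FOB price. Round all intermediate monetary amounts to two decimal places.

FOB price: AUD 404478.36

Not relevant to the conversion: insurance — on the buyer under both terms; not part of either seller's price.
From EXW to FOB, the seller additionally bears: inland to port, export clearance, origin terminal.
FOB price = 402048.02 + 1748.00 + 65.16 + 617.18 = 404478.36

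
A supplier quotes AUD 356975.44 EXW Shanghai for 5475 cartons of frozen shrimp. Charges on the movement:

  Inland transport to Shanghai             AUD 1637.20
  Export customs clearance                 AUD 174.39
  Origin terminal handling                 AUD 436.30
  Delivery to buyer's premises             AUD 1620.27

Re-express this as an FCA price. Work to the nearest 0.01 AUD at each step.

Not relevant to the conversion: delivery, origin terminal — on the buyer under both terms; not part of either seller's price.
From EXW to FCA, the seller additionally bears: inland to port, export clearance.
FCA price = 356975.44 + 1637.20 + 174.39 = 358787.03

FCA price: AUD 358787.03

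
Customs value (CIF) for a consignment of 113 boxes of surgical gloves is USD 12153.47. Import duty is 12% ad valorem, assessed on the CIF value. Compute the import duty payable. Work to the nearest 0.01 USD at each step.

Import duty: USD 1458.42

Import duty = 12153.47 × 12% = 1458.42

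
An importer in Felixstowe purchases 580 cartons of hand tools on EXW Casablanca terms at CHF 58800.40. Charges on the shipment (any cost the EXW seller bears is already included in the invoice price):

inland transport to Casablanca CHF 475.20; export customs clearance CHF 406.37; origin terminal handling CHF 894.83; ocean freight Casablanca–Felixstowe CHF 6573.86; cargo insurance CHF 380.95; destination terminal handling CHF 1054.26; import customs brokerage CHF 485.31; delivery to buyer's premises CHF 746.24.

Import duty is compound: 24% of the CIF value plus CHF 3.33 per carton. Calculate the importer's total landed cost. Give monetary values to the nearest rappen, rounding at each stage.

EXW: the seller makes goods available at their premises; the buyer bears all onward costs.
CIF value = EXW price + inland to port + export clearance + origin terminal + freight + insurance = 58800.40 + 475.20 + 406.37 + 894.83 + 6573.86 + 380.95 = 67531.61
Ad valorem component: 67531.61 × 24% = 16207.59
Specific component: 580 × 3.33 = 1931.40
Import duty = 16207.59 + 1931.40 = 18138.99
Buyer bears: inland to port 475.20 + export clearance 406.37 + origin terminal 894.83 + freight 6573.86 + insurance 380.95 + destination terminal 1054.26 + brokerage 485.31 + delivery 746.24 + duty 18138.99 = 29156.01
Landed cost = invoice 58800.40 + 29156.01 = 87956.41

Total landed cost: CHF 87956.41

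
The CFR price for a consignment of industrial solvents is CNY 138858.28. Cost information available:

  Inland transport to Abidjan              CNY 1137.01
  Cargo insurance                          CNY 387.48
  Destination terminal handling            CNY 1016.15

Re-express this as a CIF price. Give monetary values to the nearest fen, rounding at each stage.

CIF price: CNY 139245.76

Not relevant to the conversion: inland to port — on the seller under both CFR and CIF; already in the CFR price and stays in the CIF price. destination terminal — on the buyer under both terms; not part of either seller's price.
From CFR to CIF, the seller additionally bears: insurance.
CIF price = 138858.28 + 387.48 = 139245.76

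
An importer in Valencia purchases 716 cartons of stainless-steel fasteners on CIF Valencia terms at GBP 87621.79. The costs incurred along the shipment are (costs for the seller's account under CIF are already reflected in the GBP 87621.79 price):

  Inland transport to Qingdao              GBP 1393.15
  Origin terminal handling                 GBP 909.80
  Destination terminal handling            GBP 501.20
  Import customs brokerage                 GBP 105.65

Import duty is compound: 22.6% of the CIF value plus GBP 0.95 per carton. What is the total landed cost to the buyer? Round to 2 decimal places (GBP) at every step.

Total landed cost: GBP 108711.36

CIF: the seller pays costs through ocean freight and marine insurance to the destination port.
Already in the invoice (seller's account under CIF): inland to port, origin terminal — exclude.
The CIF price already equals the CIF value: 87621.79
Ad valorem component: 87621.79 × 22.6% = 19802.52
Specific component: 716 × 0.95 = 680.20
Import duty = 19802.52 + 680.20 = 20482.72
Buyer bears: destination terminal 501.20 + brokerage 105.65 + duty 20482.72 = 21089.57
Landed cost = invoice 87621.79 + 21089.57 = 108711.36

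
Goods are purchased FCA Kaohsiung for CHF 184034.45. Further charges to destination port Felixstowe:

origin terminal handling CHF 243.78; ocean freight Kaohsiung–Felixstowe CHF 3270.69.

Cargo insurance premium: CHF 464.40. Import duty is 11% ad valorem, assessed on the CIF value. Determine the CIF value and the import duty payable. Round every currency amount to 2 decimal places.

CIF = FCA price + pre-shipment costs + freight + insurance
CIF = 184034.45 + 243.78 + 3270.69 + 464.40 = 188013.32
Import duty = 188013.32 × 11% = 20681.47

CIF value: CHF 188013.32; import duty: CHF 20681.47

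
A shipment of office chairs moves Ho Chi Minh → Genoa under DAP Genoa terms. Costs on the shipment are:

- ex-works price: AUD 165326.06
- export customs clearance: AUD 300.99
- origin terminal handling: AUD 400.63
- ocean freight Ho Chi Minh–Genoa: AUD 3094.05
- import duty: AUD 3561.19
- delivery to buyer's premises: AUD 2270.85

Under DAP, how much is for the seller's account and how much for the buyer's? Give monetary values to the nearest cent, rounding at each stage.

Seller: AUD 171392.58; buyer: AUD 3561.19

DAP: the seller bears all costs to the named destination except import duty and clearance.
Seller's account: goods 165326.06 + export clearance 300.99 + origin terminal 400.63 + freight 3094.05 + delivery 2270.85 = 171392.58
Buyer's account: duty 3561.19 = 3561.19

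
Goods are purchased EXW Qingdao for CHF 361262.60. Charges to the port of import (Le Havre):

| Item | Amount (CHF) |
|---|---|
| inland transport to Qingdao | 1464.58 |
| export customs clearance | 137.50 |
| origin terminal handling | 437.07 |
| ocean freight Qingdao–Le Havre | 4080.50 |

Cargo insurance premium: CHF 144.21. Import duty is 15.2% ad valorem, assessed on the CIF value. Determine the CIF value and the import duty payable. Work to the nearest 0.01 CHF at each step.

CIF = EXW price + pre-shipment costs + freight + insurance
CIF = 361262.60 + 1464.58 + 137.50 + 437.07 + 4080.50 + 144.21 = 367526.46
Import duty = 367526.46 × 15.2% = 55864.02

CIF value: CHF 367526.46; import duty: CHF 55864.02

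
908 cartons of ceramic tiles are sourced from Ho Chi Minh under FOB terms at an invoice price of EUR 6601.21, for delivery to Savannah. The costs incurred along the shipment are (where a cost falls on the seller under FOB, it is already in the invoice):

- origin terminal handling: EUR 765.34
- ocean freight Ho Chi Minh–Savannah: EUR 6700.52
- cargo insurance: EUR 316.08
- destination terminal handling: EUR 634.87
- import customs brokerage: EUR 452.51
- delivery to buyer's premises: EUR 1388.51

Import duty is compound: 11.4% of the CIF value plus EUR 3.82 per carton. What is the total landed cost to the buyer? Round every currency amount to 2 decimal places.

FOB: the seller bears costs until goods are on board at the origin port; the buyer bears freight, insurance and all costs thereafter.
Already in the invoice (seller's account under FOB): origin terminal — exclude.
CIF value = FOB price + freight + insurance = 6601.21 + 6700.52 + 316.08 = 13617.81
Ad valorem component: 13617.81 × 11.4% = 1552.43
Specific component: 908 × 3.82 = 3468.56
Import duty = 1552.43 + 3468.56 = 5020.99
Buyer bears: freight 6700.52 + insurance 316.08 + destination terminal 634.87 + brokerage 452.51 + delivery 1388.51 + duty 5020.99 = 14513.48
Landed cost = invoice 6601.21 + 14513.48 = 21114.69

Total landed cost: EUR 21114.69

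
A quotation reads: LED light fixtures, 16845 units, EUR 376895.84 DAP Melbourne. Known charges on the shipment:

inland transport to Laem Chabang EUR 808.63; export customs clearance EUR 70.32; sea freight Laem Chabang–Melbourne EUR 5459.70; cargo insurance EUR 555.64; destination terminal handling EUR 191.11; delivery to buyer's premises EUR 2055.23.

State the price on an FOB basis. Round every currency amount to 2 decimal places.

FOB price: EUR 368634.16

Not relevant to the conversion: inland to port, export clearance — on the seller under both DAP and FOB; already in the DAP price and stays in the FOB price.
From DAP to FOB, the seller no longer bears: freight, insurance, destination terminal, delivery.
FOB price = 376895.84 − 5459.70 − 555.64 − 191.11 − 2055.23 = 368634.16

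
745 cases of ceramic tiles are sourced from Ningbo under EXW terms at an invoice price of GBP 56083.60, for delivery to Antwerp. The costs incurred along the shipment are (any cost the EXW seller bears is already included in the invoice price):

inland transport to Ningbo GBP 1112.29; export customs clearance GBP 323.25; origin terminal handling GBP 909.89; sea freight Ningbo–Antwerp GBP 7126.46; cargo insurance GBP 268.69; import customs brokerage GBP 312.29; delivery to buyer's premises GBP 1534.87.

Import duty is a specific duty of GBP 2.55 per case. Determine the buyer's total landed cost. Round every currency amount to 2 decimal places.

EXW: the seller makes goods available at their premises; the buyer bears all onward costs.
CIF value = EXW price + inland to port + export clearance + origin terminal + freight + insurance = 56083.60 + 1112.29 + 323.25 + 909.89 + 7126.46 + 268.69 = 65824.18
Import duty = 745 × 2.55 = 1899.75
Buyer bears: inland to port 1112.29 + export clearance 323.25 + origin terminal 909.89 + freight 7126.46 + insurance 268.69 + brokerage 312.29 + delivery 1534.87 + duty 1899.75 = 13487.49
Landed cost = invoice 56083.60 + 13487.49 = 69571.09

Total landed cost: GBP 69571.09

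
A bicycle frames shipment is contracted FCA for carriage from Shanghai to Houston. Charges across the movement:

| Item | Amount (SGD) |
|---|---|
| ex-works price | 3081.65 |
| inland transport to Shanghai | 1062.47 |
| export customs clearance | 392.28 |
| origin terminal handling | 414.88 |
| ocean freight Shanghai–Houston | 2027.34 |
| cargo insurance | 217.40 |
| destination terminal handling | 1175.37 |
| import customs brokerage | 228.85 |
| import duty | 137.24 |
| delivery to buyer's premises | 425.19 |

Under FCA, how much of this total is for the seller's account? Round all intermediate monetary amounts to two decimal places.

FCA: the seller delivers export-cleared goods to the carrier; the buyer bears costs from that point.
Seller's account: goods 3081.65 + inland to port 1062.47 + export clearance 392.28 = 4536.40
Buyer's account: origin terminal 414.88 + freight 2027.34 + insurance 217.40 + destination terminal 1175.37 + brokerage 228.85 + duty 137.24 + delivery 425.19 = 4626.27

Seller's account: SGD 4536.40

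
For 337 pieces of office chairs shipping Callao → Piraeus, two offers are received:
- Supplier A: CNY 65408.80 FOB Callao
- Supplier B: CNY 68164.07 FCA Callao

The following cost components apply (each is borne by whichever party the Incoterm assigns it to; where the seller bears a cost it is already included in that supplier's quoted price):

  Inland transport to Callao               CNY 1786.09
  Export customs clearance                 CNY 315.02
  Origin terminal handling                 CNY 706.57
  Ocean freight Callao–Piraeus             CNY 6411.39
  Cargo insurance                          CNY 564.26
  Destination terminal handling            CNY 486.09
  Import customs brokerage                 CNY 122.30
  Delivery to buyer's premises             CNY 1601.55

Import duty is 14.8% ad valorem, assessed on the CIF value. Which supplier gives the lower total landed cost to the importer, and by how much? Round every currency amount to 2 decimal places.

Supplier A is cheaper by CNY 3974.19

Supplier A (FOB):
CIF value = FOB price + freight + insurance = 65408.80 + 6411.39 + 564.26 = 72384.45
Import duty = 72384.45 × 14.8% = 10712.90
Buyer bears (A): 6411.39 + 564.26 + 486.09 + 122.30 + 1601.55 = 9185.59
Landed cost (A) = invoice 65408.80 + 9185.59 + duty 10712.90 = 85307.29
Supplier B (FCA):
CIF value = FCA price + origin terminal + freight + insurance = 68164.07 + 706.57 + 6411.39 + 564.26 = 75846.29
Import duty = 75846.29 × 14.8% = 11225.25
Buyer bears (B): 706.57 + 6411.39 + 564.26 + 486.09 + 122.30 + 1601.55 = 9892.16
Landed cost (B) = invoice 68164.07 + 9892.16 + duty 11225.25 = 89281.48
Difference = |85307.29 − 89281.48| = 3974.19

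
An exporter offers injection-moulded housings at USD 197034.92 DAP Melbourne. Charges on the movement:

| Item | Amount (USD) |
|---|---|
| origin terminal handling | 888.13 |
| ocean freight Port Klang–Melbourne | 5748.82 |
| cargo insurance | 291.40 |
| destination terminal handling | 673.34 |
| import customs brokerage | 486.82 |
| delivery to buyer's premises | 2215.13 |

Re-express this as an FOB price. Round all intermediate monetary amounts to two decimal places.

FOB price: USD 188106.23

Not relevant to the conversion: origin terminal — on the seller under both DAP and FOB; already in the DAP price and stays in the FOB price. brokerage — on the buyer under both terms; not part of either seller's price.
From DAP to FOB, the seller no longer bears: freight, insurance, destination terminal, delivery.
FOB price = 197034.92 − 5748.82 − 291.40 − 673.34 − 2215.13 = 188106.23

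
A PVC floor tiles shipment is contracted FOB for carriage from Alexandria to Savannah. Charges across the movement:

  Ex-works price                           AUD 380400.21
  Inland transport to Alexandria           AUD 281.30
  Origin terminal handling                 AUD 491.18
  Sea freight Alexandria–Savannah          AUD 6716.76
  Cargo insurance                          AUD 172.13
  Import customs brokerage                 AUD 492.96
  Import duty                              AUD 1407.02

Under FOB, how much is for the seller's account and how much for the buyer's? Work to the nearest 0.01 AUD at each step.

Seller: AUD 381172.69; buyer: AUD 8788.87

FOB: the seller bears costs until goods are on board at the origin port; the buyer bears freight, insurance and all costs thereafter.
Seller's account: goods 380400.21 + inland to port 281.30 + origin terminal 491.18 = 381172.69
Buyer's account: freight 6716.76 + insurance 172.13 + brokerage 492.96 + duty 1407.02 = 8788.87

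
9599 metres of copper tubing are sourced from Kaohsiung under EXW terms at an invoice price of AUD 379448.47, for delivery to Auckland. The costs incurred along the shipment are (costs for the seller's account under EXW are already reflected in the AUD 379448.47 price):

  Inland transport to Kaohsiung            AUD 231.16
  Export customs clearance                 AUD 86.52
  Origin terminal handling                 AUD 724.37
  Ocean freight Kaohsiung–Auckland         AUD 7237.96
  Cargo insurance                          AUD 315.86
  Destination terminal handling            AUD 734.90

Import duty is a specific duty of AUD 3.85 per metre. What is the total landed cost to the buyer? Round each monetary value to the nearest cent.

Total landed cost: AUD 425735.39

EXW: the seller makes goods available at their premises; the buyer bears all onward costs.
CIF value = EXW price + inland to port + export clearance + origin terminal + freight + insurance = 379448.47 + 231.16 + 86.52 + 724.37 + 7237.96 + 315.86 = 388044.34
Import duty = 9599 × 3.85 = 36956.15
Buyer bears: inland to port 231.16 + export clearance 86.52 + origin terminal 724.37 + freight 7237.96 + insurance 315.86 + destination terminal 734.90 + duty 36956.15 = 46286.92
Landed cost = invoice 379448.47 + 46286.92 = 425735.39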